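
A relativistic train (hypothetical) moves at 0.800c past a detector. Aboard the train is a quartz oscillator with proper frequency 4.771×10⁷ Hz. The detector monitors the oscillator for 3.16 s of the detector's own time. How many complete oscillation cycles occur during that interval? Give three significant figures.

γ = 1/√(1 − 0.800²) = 5/3 ≈ 1.667
During 3.16 s of lab time, the oscillator's proper time advances by τ = Δt/γ = 3.16/1.667 = 1.896 s = 1.896×10⁰ s.
N = f × τ = 4.771×10⁷ × 1.896×10⁰ = 9.046×10⁷.

N = 9.05×10⁷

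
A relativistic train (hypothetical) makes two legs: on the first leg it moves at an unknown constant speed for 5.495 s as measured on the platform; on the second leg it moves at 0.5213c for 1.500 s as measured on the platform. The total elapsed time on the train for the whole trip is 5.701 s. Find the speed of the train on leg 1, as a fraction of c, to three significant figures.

Leg 1: speed unknown; τ_1 = 5.495/γ_1.
Leg 2: γ = 1/√(1 − 0.5213²) = 1/√0.7282 = 1.172; τ_2 = 1.500/1.172 = 1.280 s.
Total proper time: τ_1 + 1.280 = 5.701, so τ_1 = 5.701 − 1.280 = 4.421 s.
γ_1 = 5.495/4.421 = 1.243; β = √(1 − 1/γ²) = √0.3527.

β = 0.594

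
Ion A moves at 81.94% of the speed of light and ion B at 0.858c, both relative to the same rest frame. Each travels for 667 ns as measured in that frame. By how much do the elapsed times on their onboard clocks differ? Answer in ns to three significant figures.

A: β = 0.8194; γ = 1/√(1 − 0.8194²) = 1/√0.3286 = 1.745; τ_A = 667/1.745 = 382.3 ns.
B: γ = 1/√(1 − 0.858²) = 1/√0.2638 = 1.947; τ_B = 667/1.947 = 342.6 ns.

|τ_A − τ_B| = 39.7 ns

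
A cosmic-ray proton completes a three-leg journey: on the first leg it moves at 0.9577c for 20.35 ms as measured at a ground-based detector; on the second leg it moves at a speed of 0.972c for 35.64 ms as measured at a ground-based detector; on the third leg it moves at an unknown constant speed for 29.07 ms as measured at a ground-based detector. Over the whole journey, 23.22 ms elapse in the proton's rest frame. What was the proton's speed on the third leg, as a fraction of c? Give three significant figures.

β = 0.951

Leg 1: γ = 1/√(1 − 0.9577²) = 1/√0.08281 = 3.475; τ_1 = 20.35/3.475 = 5.856 ms.
Leg 2: γ = 1/√(1 − 0.972²) = 1/√0.05522 = 4.256; τ_2 = 35.64/4.256 = 8.375 ms.
Leg 3: speed unknown; τ_3 = 29.07/γ_3.
Total proper time: 5.856 + 8.375 + τ_3 = 23.22, so τ_3 = 23.22 − 14.23 = 8.989 ms.
γ_3 = 29.07/8.989 = 3.234; β = √(1 − 1/γ²) = √0.9044.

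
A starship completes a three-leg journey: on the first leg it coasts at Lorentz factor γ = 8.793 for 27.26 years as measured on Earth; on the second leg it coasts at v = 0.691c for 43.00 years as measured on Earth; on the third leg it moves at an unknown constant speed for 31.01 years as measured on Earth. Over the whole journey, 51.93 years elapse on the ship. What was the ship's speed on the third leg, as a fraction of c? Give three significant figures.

β = 0.820

Leg 1: γ = 8.793; τ_1 = 27.26/8.793 = 3.100 years.
Leg 2: γ = 1/√(1 − 0.691²) = 1/√0.5225 = 1.383; τ_2 = 43.00/1.383 = 31.08 years.
Leg 3: speed unknown; τ_3 = 31.01/γ_3.
Total proper time: 3.100 + 31.08 + τ_3 = 51.93, so τ_3 = 51.93 − 34.18 = 17.75 years.
γ_3 = 31.01/17.75 = 1.747; β = √(1 − 1/γ²) = √0.6725.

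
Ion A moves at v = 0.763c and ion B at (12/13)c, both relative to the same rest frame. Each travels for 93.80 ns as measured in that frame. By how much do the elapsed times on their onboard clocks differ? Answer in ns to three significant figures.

A: γ = 1/√(1 − 0.763²) = 1/√0.4178 = 1.547; τ_A = 93.80/1.547 = 60.63 ns.
B: γ = 1/√(1 − (12/13)²) = 13/5 = 2.600; τ_B = 93.80/2.600 = 36.08 ns.

|τ_A − τ_B| = 24.6 ns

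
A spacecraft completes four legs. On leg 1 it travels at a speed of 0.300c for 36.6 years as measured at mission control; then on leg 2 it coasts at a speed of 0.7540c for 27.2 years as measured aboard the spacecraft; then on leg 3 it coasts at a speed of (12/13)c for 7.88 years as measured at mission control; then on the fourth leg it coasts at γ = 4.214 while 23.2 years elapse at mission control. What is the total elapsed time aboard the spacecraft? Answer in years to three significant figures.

Leg 1: γ = 1/√(1 − 0.300²) = 1/√0.9100 = 1.048; τ_1 = 36.6/1.048 = 34.91 years.
Leg 2: 27.2 years is already measured aboard the spacecraft.
Leg 3: γ = 1/√(1 − (12/13)²) = 13/5 = 2.600; τ_3 = 7.88/2.600 = 3.031 years.
Leg 4: γ = 4.214; τ_4 = 23.2/4.214 = 5.505 years.
Total: 34.91 + 27.20 + 3.031 + 5.505 years.

τ = 70.7 years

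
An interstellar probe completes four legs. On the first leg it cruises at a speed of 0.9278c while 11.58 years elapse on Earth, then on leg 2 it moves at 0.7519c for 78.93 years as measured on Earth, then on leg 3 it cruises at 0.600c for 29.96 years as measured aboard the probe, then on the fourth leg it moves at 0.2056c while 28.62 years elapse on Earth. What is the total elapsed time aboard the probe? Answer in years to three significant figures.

τ = 114 years

Leg 1: γ = 1/√(1 − 0.9278²) = 1/√0.1392 = 2.680; τ_1 = 11.58/2.680 = 4.320 years.
Leg 2: γ = 1/√(1 − 0.7519²) = 1/√0.4346 = 1.517; τ_2 = 78.93/1.517 = 52.04 years.
Leg 3: 29.96 years is already measured aboard the probe.
Leg 4: γ = 1/√(1 − 0.2056²) = 1/√0.9577 = 1.022; τ_4 = 28.62/1.022 = 28.01 years.
Total: 4.320 + 52.04 + 29.96 + 28.01 years.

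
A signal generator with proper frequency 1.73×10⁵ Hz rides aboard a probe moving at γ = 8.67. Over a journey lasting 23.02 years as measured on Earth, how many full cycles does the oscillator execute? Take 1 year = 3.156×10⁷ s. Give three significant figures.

N = 1.45×10¹³

γ = 8.67
The oscillator's own cycle count is N = f × τ where τ is the proper time aboard the probe. τ = Δt/γ = 23.02/8.670 = 2.655 years = 8.380×10⁷ s.
N = 1.73×10⁵ × 8.380×10⁷ = 1.450×10¹³.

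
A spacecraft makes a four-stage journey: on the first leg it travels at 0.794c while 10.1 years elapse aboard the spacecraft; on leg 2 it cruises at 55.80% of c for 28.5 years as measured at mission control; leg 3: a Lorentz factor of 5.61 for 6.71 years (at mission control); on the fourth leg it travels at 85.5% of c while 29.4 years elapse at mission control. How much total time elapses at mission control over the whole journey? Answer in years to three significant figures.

Δt = 81.2 years

Leg 1: γ = 1/√(1 − 0.794²) = 1/√0.3696 = 1.645; Δt_1 = 1.645 × 10.1 = 16.61 years.
Leg 2: 28.5 years is already measured at mission control.
Leg 3: 6.71 years is already measured at mission control.
Leg 4: 29.4 years is already measured at mission control.
Total: 16.61 + 28.50 + 6.710 + 29.40 years.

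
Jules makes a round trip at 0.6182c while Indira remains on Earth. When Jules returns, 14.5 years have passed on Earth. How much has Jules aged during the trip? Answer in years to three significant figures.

γ = 1/√(1 − 0.6182²) = 1/√0.6178 = 1.272
Jules's clock measures proper time along the trip: τ = Δt/γ = 14.5/1.272 years.

τ = 11.4 years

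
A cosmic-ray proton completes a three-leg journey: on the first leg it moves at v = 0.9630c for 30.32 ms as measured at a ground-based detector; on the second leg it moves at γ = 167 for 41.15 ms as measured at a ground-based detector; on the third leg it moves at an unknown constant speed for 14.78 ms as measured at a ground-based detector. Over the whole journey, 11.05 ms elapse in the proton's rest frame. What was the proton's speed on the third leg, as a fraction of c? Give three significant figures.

Leg 1: γ = 1/√(1 − 0.9630²) = 1/√0.07263 = 3.711; τ_1 = 30.32/3.711 = 8.171 ms.
Leg 2: γ = 167; τ_2 = 41.15/167.0 = 0.2464 ms.
Leg 3: speed unknown; τ_3 = 14.78/γ_3.
Total proper time: 8.171 + 0.2464 + τ_3 = 11.05, so τ_3 = 11.05 − 8.418 = 2.632 ms.
γ_3 = 14.78/2.632 = 5.615; β = √(1 − 1/γ²) = √0.9683.

β = 0.984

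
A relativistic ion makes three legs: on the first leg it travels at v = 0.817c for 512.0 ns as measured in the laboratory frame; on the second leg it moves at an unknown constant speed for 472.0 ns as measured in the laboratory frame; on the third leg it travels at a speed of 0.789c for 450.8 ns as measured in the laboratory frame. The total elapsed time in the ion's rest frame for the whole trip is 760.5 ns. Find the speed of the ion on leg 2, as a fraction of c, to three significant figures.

β = 0.917

Leg 1: γ = 1/√(1 − 0.817²) = 1/√0.3325 = 1.734; τ_1 = 512.0/1.734 = 295.2 ns.
Leg 2: speed unknown; τ_2 = 472.0/γ_2.
Leg 3: γ = 1/√(1 − 0.789²) = 1/√0.3775 = 1.628; τ_3 = 450.8/1.628 = 277.0 ns.
Total proper time: 295.2 + τ_2 + 277.0 = 760.5, so τ_2 = 760.5 − 572.2 = 188.3 ns.
γ_2 = 472.0/188.3 = 2.507; β = √(1 − 1/γ²) = √0.8409.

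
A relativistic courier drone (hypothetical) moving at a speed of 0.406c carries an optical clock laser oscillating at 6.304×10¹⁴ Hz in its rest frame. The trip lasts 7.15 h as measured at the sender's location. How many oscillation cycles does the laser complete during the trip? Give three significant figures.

γ = 1/√(1 − 0.406²) = 1/√0.8352 = 1.094
The oscillator's own cycle count is N = f × τ where τ is the proper time aboard the drone. τ = Δt/γ = 7.15/1.094 = 6.534 h = 2.352×10⁴ s.
N = 6.304×10¹⁴ × 2.352×10⁴ = 1.483×10¹⁹.

N = 1.48×10¹⁹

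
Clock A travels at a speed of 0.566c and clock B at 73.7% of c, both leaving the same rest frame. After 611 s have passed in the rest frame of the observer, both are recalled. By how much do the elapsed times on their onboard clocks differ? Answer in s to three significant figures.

|τ_A − τ_B| = 90.7 s

A: γ = 1/√(1 − 0.566²) = 1/√0.6796 = 1.213; τ_A = 611/1.213 = 503.7 s.
B: β = 0.737; γ = 1/√(1 − 0.737²) = 1/√0.4568 = 1.480; τ_B = 611/1.480 = 413.0 s.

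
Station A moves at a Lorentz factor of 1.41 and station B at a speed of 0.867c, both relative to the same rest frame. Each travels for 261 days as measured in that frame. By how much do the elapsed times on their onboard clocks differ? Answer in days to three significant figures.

A: γ = 1.41; τ_A = 261/1.410 = 185.1 days.
B: γ = 1/√(1 − 0.867²) = 1/√0.2483 = 2.007; τ_B = 261/2.007 = 130.1 days.

|τ_A − τ_B| = 55.0 days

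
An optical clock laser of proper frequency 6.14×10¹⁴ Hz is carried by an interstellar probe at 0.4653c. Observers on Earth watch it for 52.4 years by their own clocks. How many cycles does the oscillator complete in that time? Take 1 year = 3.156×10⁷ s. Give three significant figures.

γ = 1/√(1 − 0.4653²) = 1/√0.7835 = 1.130
During 52.4 years of lab time, the oscillator's proper time advances by τ = Δt/γ = 52.4/1.130 = 46.38 years = 1.464×10⁹ s.
N = f × τ = 6.14×10¹⁴ × 1.464×10⁹ = 8.988×10²³.

N = 8.99×10²³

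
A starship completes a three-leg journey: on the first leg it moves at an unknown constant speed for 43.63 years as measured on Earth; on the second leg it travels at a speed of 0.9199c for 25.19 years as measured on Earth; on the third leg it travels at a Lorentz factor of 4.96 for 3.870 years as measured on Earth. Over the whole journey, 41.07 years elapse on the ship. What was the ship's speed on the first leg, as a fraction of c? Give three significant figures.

β = 0.717

Leg 1: speed unknown; τ_1 = 43.63/γ_1.
Leg 2: γ = 1/√(1 − 0.9199²) = 1/√0.1538 = 2.550; τ_2 = 25.19/2.550 = 9.878 years.
Leg 3: γ = 4.96; τ_3 = 3.870/4.960 = 0.7802 years.
Total proper time: τ_1 + 9.878 + 0.7802 = 41.07, so τ_1 = 41.07 − 10.66 = 30.41 years.
γ_1 = 43.63/30.41 = 1.435; β = √(1 − 1/γ²) = √0.5141.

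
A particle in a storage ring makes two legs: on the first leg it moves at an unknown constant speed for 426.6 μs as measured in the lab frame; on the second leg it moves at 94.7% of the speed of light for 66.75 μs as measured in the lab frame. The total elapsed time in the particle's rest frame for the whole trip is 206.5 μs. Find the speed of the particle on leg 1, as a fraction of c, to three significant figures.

β = 0.901

Leg 1: speed unknown; τ_1 = 426.6/γ_1.
Leg 2: β = 0.947; γ = 1/√(1 − 0.947²) = 1/√0.1032 = 3.113; τ_2 = 66.75/3.113 = 21.44 μs.
Total proper time: τ_1 + 21.44 = 206.5, so τ_1 = 206.5 − 21.44 = 185.1 μs.
γ_1 = 426.6/185.1 = 2.305; β = √(1 − 1/γ²) = √0.8118.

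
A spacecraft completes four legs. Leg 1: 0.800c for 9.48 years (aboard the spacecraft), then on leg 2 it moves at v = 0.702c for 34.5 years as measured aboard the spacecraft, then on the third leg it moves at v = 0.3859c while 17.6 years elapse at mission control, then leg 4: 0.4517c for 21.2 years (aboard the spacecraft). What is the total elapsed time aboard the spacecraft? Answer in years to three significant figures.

Leg 1: 9.48 years is already measured aboard the spacecraft.
Leg 2: 34.5 years is already measured aboard the spacecraft.
Leg 3: γ = 1/√(1 − 0.3859²) = 1/√0.8511 = 1.084; τ_3 = 17.6/1.084 = 16.24 years.
Leg 4: 21.2 years is already measured aboard the spacecraft.
Total: 9.480 + 34.50 + 16.24 + 21.20 years.

τ = 81.4 years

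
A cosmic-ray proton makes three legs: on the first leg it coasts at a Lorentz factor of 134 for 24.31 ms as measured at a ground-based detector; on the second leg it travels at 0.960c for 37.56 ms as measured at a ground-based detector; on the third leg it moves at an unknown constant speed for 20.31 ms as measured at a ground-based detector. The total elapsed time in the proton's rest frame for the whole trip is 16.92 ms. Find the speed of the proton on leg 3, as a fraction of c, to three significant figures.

Leg 1: γ = 134; τ_1 = 24.31/134.0 = 0.1814 ms.
Leg 2: γ = 1/√(1 − 0.960²) = 25/7 ≈ 3.571; τ_2 = 37.56/3.571 = 10.52 ms.
Leg 3: speed unknown; τ_3 = 20.31/γ_3.
Total proper time: 0.1814 + 10.52 + τ_3 = 16.92, so τ_3 = 16.92 − 10.70 = 6.222 ms.
γ_3 = 20.31/6.222 = 3.264; β = √(1 − 1/γ²) = √0.9062.

β = 0.952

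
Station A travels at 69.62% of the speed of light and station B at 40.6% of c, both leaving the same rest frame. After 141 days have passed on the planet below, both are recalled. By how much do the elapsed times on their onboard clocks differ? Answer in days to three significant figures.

|τ_A − τ_B| = 27.6 days

A: β = 0.6962; γ = 1/√(1 − 0.6962²) = 1/√0.5153 = 1.393; τ_A = 141/1.393 = 101.2 days.
B: β = 0.406; γ = 1/√(1 − 0.406²) = 1/√0.8352 = 1.094; τ_B = 141/1.094 = 128.9 days.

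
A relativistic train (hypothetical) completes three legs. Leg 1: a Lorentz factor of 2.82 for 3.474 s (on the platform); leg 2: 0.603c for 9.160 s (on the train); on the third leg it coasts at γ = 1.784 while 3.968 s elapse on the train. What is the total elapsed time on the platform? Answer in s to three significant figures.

Δt = 22.0 s

Leg 1: 3.474 s is already measured on the platform.
Leg 2: γ = 1/√(1 − 0.603²) = 1/√0.6364 = 1.254; Δt_2 = 1.254 × 9.160 = 11.48 s.
Leg 3: γ = 1.784; Δt_3 = 1.784 × 3.968 = 7.079 s.
Total: 3.474 + 11.48 + 7.079 s.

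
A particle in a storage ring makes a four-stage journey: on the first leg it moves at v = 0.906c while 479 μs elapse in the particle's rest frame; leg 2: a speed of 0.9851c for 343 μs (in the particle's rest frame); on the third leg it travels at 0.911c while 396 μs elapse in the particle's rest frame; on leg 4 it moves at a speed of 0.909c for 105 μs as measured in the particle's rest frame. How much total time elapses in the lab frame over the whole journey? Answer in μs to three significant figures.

Δt = 4340 μs

Leg 1: γ = 1/√(1 − 0.906²) = 1/√0.1792 = 2.363; Δt_1 = 2.363 × 479 = 1132 μs.
Leg 2: γ = 1/√(1 − 0.9851²) = 1/√0.02958 = 5.815; Δt_2 = 5.815 × 343 = 1994 μs.
Leg 3: γ = 1/√(1 − 0.911²) = 1/√0.1701 = 2.425; Δt_3 = 2.425 × 396 = 960.2 μs.
Leg 4: γ = 1/√(1 − 0.909²) = 1/√0.1737 = 2.399; Δt_4 = 2.399 × 105 = 251.9 μs.
Total: 1132 + 1994 + 960.2 + 251.9 μs.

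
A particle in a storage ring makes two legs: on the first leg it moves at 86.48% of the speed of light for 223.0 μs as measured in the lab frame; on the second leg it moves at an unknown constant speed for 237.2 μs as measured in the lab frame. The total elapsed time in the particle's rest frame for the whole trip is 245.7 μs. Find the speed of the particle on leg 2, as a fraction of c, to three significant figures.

β = 0.826

Leg 1: β = 0.8648; γ = 1/√(1 − 0.8648²) = 1/√0.2521 = 1.992; τ_1 = 223.0/1.992 = 112.0 μs.
Leg 2: speed unknown; τ_2 = 237.2/γ_2.
Total proper time: 112.0 + τ_2 = 245.7, so τ_2 = 245.7 − 112.0 = 133.7 μs.
γ_2 = 237.2/133.7 = 1.774; β = √(1 − 1/γ²) = √0.6822.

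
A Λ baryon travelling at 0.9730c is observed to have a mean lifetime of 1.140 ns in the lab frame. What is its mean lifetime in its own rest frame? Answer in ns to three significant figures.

γ = 1/√(1 − 0.9730²) = 1/√0.05327 = 4.333
The lab-frame lifetime is the dilated interval; the proper lifetime is τ₀ = Δt/γ = 1.140/4.333 ns.

τ₀ = 0.263 ns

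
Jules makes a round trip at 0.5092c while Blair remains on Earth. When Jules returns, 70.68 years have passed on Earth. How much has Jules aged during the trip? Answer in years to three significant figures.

γ = 1/√(1 − 0.5092²) = 1/√0.7407 = 1.162
Jules's clock measures proper time along the trip: τ = Δt/γ = 70.68/1.162 years.

τ = 60.8 years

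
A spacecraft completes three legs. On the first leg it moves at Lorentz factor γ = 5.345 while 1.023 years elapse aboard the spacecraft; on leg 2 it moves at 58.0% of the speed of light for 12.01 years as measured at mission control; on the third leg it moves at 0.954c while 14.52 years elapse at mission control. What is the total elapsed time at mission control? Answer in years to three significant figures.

Leg 1: γ = 5.345; Δt_1 = 5.345 × 1.023 = 5.468 years.
Leg 2: 12.01 years is already measured at mission control.
Leg 3: 14.52 years is already measured at mission control.
Total: 5.468 + 12.01 + 14.52 years.

Δt = 32.0 years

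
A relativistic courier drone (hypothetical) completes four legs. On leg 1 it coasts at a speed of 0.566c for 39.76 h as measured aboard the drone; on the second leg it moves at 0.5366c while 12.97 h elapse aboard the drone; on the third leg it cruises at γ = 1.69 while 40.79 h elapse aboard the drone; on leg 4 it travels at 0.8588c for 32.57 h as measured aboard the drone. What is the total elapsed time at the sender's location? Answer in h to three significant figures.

Δt = 196 h

Leg 1: γ = 1/√(1 − 0.566²) = 1/√0.6796 = 1.213; Δt_1 = 1.213 × 39.76 = 48.23 h.
Leg 2: γ = 1/√(1 − 0.5366²) = 1/√0.7121 = 1.185; Δt_2 = 1.185 × 12.97 = 15.37 h.
Leg 3: γ = 1.69; Δt_3 = 1.690 × 40.79 = 68.94 h.
Leg 4: γ = 1/√(1 − 0.8588²) = 1/√0.2625 = 1.952; Δt_4 = 1.952 × 32.57 = 63.57 h.
Total: 48.23 + 15.37 + 68.94 + 63.57 h.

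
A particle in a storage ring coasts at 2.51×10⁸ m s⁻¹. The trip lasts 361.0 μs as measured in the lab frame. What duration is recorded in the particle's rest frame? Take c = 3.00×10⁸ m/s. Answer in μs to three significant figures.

β = 2.51×10⁸/3.00×10⁸ = 0.8367; γ = 1/√(1 − 0.8367²) = 1.826
The interval measured in the lab frame is the dilated one; the clock in the particle's rest frame measures the proper time τ = Δt/γ = 361.0/1.826 μs.

τ = 198 μs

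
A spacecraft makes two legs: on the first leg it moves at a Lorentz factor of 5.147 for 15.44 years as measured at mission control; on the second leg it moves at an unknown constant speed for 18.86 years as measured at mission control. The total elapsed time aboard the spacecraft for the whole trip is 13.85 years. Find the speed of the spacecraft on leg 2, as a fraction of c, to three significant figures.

Leg 1: γ = 5.147; τ_1 = 15.44/5.147 = 3.000 years.
Leg 2: speed unknown; τ_2 = 18.86/γ_2.
Total proper time: 3.000 + τ_2 = 13.85, so τ_2 = 13.85 − 3.000 = 10.85 years.
γ_2 = 18.86/10.85 = 1.738; β = √(1 − 1/γ²) = √0.6690.

β = 0.818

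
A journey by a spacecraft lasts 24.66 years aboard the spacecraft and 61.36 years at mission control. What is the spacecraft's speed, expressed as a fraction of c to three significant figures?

The proper time is measured aboard the spacecraft (both events occur at the spacecraft's location); Δt is measured at mission control. γ = Δt/τ = 61.36/24.66 = 2.488.
β = √(1 − 1/γ²) = √(1 − 0.1615) = √0.8385

β = 0.916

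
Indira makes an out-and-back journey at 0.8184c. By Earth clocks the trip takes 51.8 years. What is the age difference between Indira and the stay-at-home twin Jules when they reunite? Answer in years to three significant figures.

Δt − τ = 22.0 years

γ = 1/√(1 − 0.8184²) = 1/√0.3302 = 1.740
Indira's elapsed proper time: τ = 51.8/1.740 = 29.77 years.
Age gap = Δt − τ = 51.8 − 29.77 years.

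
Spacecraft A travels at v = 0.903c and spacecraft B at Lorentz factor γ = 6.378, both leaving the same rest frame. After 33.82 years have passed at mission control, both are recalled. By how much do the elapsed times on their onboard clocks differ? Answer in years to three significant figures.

A: γ = 1/√(1 − 0.903²) = 1/√0.1846 = 2.328; τ_A = 33.82/2.328 = 14.53 years.
B: γ = 6.378; τ_B = 33.82/6.378 = 5.303 years.

|τ_A − τ_B| = 9.23 years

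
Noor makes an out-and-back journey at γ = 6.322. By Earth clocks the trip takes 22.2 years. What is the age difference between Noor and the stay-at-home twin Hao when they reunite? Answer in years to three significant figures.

Δt − τ = 18.7 years

γ = 6.322
Noor's elapsed proper time: τ = 22.2/6.322 = 3.512 years.
Age gap = Δt − τ = 22.2 − 3.512 years.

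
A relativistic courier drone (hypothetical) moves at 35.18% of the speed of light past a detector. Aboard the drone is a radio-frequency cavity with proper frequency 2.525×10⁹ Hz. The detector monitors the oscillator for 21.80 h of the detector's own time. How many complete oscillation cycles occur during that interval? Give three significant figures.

N = 1.85×10¹⁴

β = 0.3518; γ = 1/√(1 − 0.3518²) = 1/√0.8762 = 1.068
During 21.80 h of lab time, the oscillator's proper time advances by τ = Δt/γ = 21.80/1.068 = 20.41 h = 7.346×10⁴ s.
N = f × τ = 2.525×10⁹ × 7.346×10⁴ = 1.855×10¹⁴.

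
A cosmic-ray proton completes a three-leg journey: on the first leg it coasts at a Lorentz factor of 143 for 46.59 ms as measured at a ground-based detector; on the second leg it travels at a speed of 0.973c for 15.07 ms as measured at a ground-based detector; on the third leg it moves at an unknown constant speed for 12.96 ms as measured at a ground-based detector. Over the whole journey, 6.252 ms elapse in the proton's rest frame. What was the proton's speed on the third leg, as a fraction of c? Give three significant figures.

Leg 1: γ = 143; τ_1 = 46.59/143.0 = 0.3258 ms.
Leg 2: γ = 1/√(1 − 0.973²) = 1/√0.05327 = 4.333; τ_2 = 15.07/4.333 = 3.478 ms.
Leg 3: speed unknown; τ_3 = 12.96/γ_3.
Total proper time: 0.3258 + 3.478 + τ_3 = 6.252, so τ_3 = 6.252 − 3.804 = 2.448 ms.
γ_3 = 12.96/2.448 = 5.294; β = √(1 − 1/γ²) = √0.9643.

β = 0.982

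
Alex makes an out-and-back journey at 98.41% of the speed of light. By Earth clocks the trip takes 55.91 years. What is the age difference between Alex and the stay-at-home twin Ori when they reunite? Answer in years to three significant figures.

Δt − τ = 46.0 years

β = 0.9841; γ = 1/√(1 − 0.9841²) = 1/√0.03155 = 5.630
Alex's elapsed proper time: τ = 55.91/5.630 = 9.930 years.
Age gap = Δt − τ = 55.91 − 9.930 years.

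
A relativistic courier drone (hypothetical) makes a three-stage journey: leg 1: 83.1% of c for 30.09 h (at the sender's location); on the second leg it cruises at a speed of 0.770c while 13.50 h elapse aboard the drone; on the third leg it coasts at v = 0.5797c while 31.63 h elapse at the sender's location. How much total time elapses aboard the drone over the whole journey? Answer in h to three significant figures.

Leg 1: β = 0.831; γ = 1/√(1 − 0.831²) = 1/√0.3094 = 1.798; τ_1 = 30.09/1.798 = 16.74 h.
Leg 2: 13.50 h is already measured aboard the drone.
Leg 3: γ = 1/√(1 − 0.5797²) = 1/√0.6639 = 1.227; τ_3 = 31.63/1.227 = 25.77 h.
Total: 16.74 + 13.50 + 25.77 h.

τ = 56.0 h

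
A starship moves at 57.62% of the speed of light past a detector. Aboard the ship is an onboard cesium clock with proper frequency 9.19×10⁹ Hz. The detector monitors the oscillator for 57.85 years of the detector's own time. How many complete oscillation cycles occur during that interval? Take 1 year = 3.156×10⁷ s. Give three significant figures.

N = 1.37×10¹⁹

β = 0.5762; γ = 1/√(1 − 0.5762²) = 1/√0.6680 = 1.224
During 57.85 years of lab time, the oscillator's proper time advances by τ = Δt/γ = 57.85/1.224 = 47.28 years = 1.492×10⁹ s.
N = f × τ = 9.19×10⁹ × 1.492×10⁹ = 1.371×10¹⁹.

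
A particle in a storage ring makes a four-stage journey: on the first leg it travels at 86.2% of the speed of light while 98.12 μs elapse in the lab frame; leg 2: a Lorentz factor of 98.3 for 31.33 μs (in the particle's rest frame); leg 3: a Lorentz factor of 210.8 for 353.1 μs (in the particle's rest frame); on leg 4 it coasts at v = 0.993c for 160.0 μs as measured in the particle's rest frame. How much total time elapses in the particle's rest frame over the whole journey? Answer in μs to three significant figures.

τ = 594 μs

Leg 1: β = 0.862; γ = 1/√(1 − 0.862²) = 1/√0.2570 = 1.973; τ_1 = 98.12/1.973 = 49.74 μs.
Leg 2: 31.33 μs is already measured in the particle's rest frame.
Leg 3: 353.1 μs is already measured in the particle's rest frame.
Leg 4: 160.0 μs is already measured in the particle's rest frame.
Total: 49.74 + 31.33 + 353.1 + 160.0 μs.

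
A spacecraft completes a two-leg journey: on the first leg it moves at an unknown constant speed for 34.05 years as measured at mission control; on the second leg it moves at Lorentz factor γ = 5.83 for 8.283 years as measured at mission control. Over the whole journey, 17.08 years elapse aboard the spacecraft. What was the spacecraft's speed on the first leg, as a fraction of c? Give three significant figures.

β = 0.888

Leg 1: speed unknown; τ_1 = 34.05/γ_1.
Leg 2: γ = 5.83; τ_2 = 8.283/5.830 = 1.421 years.
Total proper time: τ_1 + 1.421 = 17.08, so τ_1 = 17.08 − 1.421 = 15.66 years.
γ_1 = 34.05/15.66 = 2.174; β = √(1 − 1/γ²) = √0.7885.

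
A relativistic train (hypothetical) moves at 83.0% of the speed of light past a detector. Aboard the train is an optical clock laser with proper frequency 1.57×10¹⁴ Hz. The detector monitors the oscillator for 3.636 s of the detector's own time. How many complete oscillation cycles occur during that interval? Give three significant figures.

β = 0.830; γ = 1/√(1 − 0.830²) = 1/√0.3111 = 1.793
During 3.636 s of lab time, the oscillator's proper time advances by τ = Δt/γ = 3.636/1.793 = 2.028 s = 2.028×10⁰ s.
N = f × τ = 1.57×10¹⁴ × 2.028×10⁰ = 3.184×10¹⁴.

N = 3.18×10¹⁴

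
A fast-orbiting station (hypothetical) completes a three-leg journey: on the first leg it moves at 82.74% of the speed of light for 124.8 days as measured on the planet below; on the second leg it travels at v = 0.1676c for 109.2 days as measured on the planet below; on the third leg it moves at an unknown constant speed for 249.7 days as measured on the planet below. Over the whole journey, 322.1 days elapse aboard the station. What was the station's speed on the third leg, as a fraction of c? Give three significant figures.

Leg 1: β = 0.8274; γ = 1/√(1 − 0.8274²) = 1/√0.3154 = 1.781; τ_1 = 124.8/1.781 = 70.09 days.
Leg 2: γ = 1/√(1 − 0.1676²) = 1/√0.9719 = 1.014; τ_2 = 109.2/1.014 = 107.7 days.
Leg 3: speed unknown; τ_3 = 249.7/γ_3.
Total proper time: 70.09 + 107.7 + τ_3 = 322.1, so τ_3 = 322.1 − 177.7 = 144.4 days.
γ_3 = 249.7/144.4 = 1.730; β = √(1 − 1/γ²) = √0.6658.

β = 0.816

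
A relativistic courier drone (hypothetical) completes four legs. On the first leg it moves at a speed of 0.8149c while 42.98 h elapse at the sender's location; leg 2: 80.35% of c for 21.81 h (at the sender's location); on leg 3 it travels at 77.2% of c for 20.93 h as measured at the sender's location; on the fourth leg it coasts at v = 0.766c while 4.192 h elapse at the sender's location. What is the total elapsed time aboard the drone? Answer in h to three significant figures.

τ = 53.9 h

Leg 1: γ = 1/√(1 − 0.8149²) = 1/√0.3359 = 1.725; τ_1 = 42.98/1.725 = 24.91 h.
Leg 2: β = 0.8035; γ = 1/√(1 − 0.8035²) = 1/√0.3544 = 1.680; τ_2 = 21.81/1.680 = 12.98 h.
Leg 3: β = 0.772; γ = 1/√(1 − 0.772²) = 1/√0.4040 = 1.573; τ_3 = 20.93/1.573 = 13.30 h.
Leg 4: γ = 1/√(1 − 0.766²) = 1/√0.4132 = 1.556; τ_4 = 4.192/1.556 = 2.695 h.
Total: 24.91 + 12.98 + 13.30 + 2.695 h.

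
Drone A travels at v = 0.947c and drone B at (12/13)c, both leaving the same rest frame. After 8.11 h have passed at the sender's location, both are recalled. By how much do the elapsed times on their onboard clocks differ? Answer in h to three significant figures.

A: γ = 1/√(1 − 0.947²) = 1/√0.1032 = 3.113; τ_A = 8.11/3.113 = 2.605 h.
B: γ = 1/√(1 − (12/13)²) = 13/5 = 2.600; τ_B = 8.11/2.600 = 3.119 h.

|τ_A − τ_B| = 0.514 h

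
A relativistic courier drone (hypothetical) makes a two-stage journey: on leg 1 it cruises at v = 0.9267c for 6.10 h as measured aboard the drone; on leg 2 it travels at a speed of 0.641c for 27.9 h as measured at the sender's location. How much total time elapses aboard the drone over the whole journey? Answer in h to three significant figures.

Leg 1: 6.10 h is already measured aboard the drone.
Leg 2: γ = 1/√(1 − 0.641²) = 1/√0.5891 = 1.303; τ_2 = 27.9/1.303 = 21.41 h.
Total: 6.100 + 21.41 h.

τ = 27.5 h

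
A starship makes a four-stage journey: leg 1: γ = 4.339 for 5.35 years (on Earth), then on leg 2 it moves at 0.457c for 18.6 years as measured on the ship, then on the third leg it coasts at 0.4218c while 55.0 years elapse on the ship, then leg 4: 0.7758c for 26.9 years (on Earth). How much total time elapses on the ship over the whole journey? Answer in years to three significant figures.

τ = 91.8 years

Leg 1: γ = 4.339; τ_1 = 5.35/4.339 = 1.233 years.
Leg 2: 18.6 years is already measured on the ship.
Leg 3: 55.0 years is already measured on the ship.
Leg 4: γ = 1/√(1 − 0.7758²) = 1/√0.3981 = 1.585; τ_4 = 26.9/1.585 = 16.97 years.
Total: 1.233 + 18.60 + 55.00 + 16.97 years.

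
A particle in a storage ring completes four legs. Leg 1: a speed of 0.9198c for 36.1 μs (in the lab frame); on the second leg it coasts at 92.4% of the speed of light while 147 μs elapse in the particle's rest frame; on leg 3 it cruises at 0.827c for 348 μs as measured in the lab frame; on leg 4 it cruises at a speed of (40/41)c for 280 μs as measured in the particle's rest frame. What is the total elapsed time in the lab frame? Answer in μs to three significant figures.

Leg 1: 36.1 μs is already measured in the lab frame.
Leg 2: β = 0.924; γ = 1/√(1 − 0.924²) = 1/√0.1462 = 2.615; Δt_2 = 2.615 × 147 = 384.4 μs.
Leg 3: 348 μs is already measured in the lab frame.
Leg 4: γ = 1/√(1 − (40/41)²) = 41/9 ≈ 4.556; Δt_4 = 4.556 × 280 = 1276 μs.
Total: 36.10 + 384.4 + 348.0 + 1276 μs.

Δt = 2040 μs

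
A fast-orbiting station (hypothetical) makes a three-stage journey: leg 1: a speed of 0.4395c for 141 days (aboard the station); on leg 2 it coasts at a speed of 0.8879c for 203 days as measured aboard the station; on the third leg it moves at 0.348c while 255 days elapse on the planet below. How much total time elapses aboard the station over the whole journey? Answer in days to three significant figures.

Leg 1: 141 days is already measured aboard the station.
Leg 2: 203 days is already measured aboard the station.
Leg 3: γ = 1/√(1 − 0.348²) = 1/√0.8789 = 1.067; τ_3 = 255/1.067 = 239.1 days.
Total: 141.0 + 203.0 + 239.1 days.

τ = 583 days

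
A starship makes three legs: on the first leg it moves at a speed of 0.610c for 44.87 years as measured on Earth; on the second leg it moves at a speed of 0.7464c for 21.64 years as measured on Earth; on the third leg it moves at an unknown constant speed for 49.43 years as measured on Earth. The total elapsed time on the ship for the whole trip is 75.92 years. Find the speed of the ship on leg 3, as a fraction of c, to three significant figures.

β = 0.851

Leg 1: γ = 1/√(1 − 0.610²) = 1/√0.6279 = 1.262; τ_1 = 44.87/1.262 = 35.56 years.
Leg 2: γ = 1/√(1 − 0.7464²) = 1/√0.4429 = 1.503; τ_2 = 21.64/1.503 = 14.40 years.
Leg 3: speed unknown; τ_3 = 49.43/γ_3.
Total proper time: 35.56 + 14.40 + τ_3 = 75.92, so τ_3 = 75.92 − 49.96 = 25.96 years.
γ_3 = 49.43/25.96 = 1.904; β = √(1 − 1/γ²) = √0.7241.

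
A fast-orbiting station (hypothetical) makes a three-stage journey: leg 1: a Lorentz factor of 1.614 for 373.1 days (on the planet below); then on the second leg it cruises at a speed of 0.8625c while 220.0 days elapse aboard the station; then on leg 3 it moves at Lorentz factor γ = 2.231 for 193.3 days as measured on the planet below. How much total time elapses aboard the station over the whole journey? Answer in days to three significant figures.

Leg 1: γ = 1.614; τ_1 = 373.1/1.614 = 231.2 days.
Leg 2: 220.0 days is already measured aboard the station.
Leg 3: γ = 2.231; τ_3 = 193.3/2.231 = 86.64 days.
Total: 231.2 + 220.0 + 86.64 days.

τ = 538 days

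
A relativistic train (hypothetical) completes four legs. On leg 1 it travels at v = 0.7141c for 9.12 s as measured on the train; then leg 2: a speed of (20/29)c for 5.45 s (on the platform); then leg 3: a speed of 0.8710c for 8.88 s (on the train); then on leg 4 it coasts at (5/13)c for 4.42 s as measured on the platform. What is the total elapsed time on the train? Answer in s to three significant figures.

Leg 1: 9.12 s is already measured on the train.
Leg 2: γ = 1/√(1 − (20/29)²) = 29/21 ≈ 1.381; τ_2 = 5.45/1.381 = 3.947 s.
Leg 3: 8.88 s is already measured on the train.
Leg 4: γ = 1/√(1 − (5/13)²) = 13/12 ≈ 1.083; τ_4 = 4.42/1.083 = 4.080 s.
Total: 9.120 + 3.947 + 8.880 + 4.080 s.

τ = 26.0 s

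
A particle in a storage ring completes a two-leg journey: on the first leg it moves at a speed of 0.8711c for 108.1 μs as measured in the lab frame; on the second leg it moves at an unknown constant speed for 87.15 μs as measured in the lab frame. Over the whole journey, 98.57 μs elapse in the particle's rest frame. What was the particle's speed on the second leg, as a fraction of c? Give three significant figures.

β = 0.853

Leg 1: γ = 1/√(1 − 0.8711²) = 1/√0.2412 = 2.036; τ_1 = 108.1/2.036 = 53.09 μs.
Leg 2: speed unknown; τ_2 = 87.15/γ_2.
Total proper time: 53.09 + τ_2 = 98.57, so τ_2 = 98.57 − 53.09 = 45.48 μs.
γ_2 = 87.15/45.48 = 1.916; β = √(1 − 1/γ²) = √0.7276.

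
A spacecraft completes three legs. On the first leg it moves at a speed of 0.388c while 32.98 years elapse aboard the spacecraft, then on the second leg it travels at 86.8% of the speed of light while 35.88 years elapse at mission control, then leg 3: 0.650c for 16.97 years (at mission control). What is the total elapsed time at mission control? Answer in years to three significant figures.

Leg 1: γ = 1/√(1 − 0.388²) = 1/√0.8495 = 1.085; Δt_1 = 1.085 × 32.98 = 35.78 years.
Leg 2: 35.88 years is already measured at mission control.
Leg 3: 16.97 years is already measured at mission control.
Total: 35.78 + 35.88 + 16.97 years.

Δt = 88.6 years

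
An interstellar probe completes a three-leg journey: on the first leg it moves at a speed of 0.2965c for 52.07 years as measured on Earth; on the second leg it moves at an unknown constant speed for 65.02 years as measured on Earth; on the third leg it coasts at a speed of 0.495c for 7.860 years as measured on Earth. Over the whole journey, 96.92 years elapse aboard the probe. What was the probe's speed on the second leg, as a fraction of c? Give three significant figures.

β = 0.784

Leg 1: γ = 1/√(1 − 0.2965²) = 1/√0.9121 = 1.047; τ_1 = 52.07/1.047 = 49.73 years.
Leg 2: speed unknown; τ_2 = 65.02/γ_2.
Leg 3: γ = 1/√(1 − 0.495²) = 1/√0.7550 = 1.151; τ_3 = 7.860/1.151 = 6.829 years.
Total proper time: 49.73 + τ_2 + 6.829 = 96.92, so τ_2 = 96.92 − 56.56 = 40.36 years.
γ_2 = 65.02/40.36 = 1.611; β = √(1 − 1/γ²) = √0.6147.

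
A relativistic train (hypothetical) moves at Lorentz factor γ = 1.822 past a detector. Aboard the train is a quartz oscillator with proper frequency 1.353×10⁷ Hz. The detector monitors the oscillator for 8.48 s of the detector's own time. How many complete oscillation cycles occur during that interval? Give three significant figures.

γ = 1.822
During 8.48 s of lab time, the oscillator's proper time advances by τ = Δt/γ = 8.48/1.822 = 4.654 s = 4.654×10⁰ s.
N = f × τ = 1.353×10⁷ × 4.654×10⁰ = 6.297×10⁷.

N = 6.30×10⁷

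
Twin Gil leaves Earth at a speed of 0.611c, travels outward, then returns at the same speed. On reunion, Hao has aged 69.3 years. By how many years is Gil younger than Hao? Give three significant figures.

Δt − τ = 14.4 years

γ = 1/√(1 − 0.611²) = 1/√0.6267 = 1.263
Gil's elapsed proper time: τ = 69.3/1.263 = 54.86 years.
Age gap = Δt − τ = 69.3 − 54.86 years.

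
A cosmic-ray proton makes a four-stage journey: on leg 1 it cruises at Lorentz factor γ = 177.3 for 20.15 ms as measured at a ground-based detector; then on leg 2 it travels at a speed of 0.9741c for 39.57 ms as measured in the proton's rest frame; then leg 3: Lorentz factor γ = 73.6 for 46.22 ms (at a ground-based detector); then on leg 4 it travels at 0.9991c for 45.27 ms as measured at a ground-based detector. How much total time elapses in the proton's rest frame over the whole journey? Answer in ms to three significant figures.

Leg 1: γ = 177.3; τ_1 = 20.15/177.3 = 0.1136 ms.
Leg 2: 39.57 ms is already measured in the proton's rest frame.
Leg 3: γ = 73.6; τ_3 = 46.22/73.60 = 0.6280 ms.
Leg 4: γ = 1/√(1 − 0.9991²) = 1/√0.001799 = 23.58; τ_4 = 45.27/23.58 = 1.920 ms.
Total: 0.1136 + 39.57 + 0.6280 + 1.920 ms.

τ = 42.2 ms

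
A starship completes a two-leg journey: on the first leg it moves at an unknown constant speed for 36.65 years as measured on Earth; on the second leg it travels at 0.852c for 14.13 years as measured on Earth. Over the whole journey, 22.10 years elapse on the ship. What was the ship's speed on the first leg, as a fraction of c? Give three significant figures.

Leg 1: speed unknown; τ_1 = 36.65/γ_1.
Leg 2: γ = 1/√(1 − 0.852²) = 1/√0.2741 = 1.910; τ_2 = 14.13/1.910 = 7.398 years.
Total proper time: τ_1 + 7.398 = 22.10, so τ_1 = 22.10 − 7.398 = 14.70 years.
γ_1 = 36.65/14.70 = 2.493; β = √(1 − 1/γ²) = √0.8391.

β = 0.916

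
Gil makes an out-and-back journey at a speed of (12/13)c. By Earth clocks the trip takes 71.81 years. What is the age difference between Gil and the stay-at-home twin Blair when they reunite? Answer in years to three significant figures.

γ = 1/√(1 − (12/13)²) = 13/5 = 2.600
Gil's elapsed proper time: τ = 71.81/2.600 = 27.62 years.
Age gap = Δt − τ = 71.81 − 27.62 years.

Δt − τ = 44.2 years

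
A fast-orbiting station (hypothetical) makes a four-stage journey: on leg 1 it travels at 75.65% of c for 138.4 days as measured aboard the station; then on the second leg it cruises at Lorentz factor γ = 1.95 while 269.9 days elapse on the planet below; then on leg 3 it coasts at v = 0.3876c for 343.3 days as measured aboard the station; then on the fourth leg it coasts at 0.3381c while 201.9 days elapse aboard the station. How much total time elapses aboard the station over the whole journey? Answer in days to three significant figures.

Leg 1: 138.4 days is already measured aboard the station.
Leg 2: γ = 1.95; τ_2 = 269.9/1.950 = 138.4 days.
Leg 3: 343.3 days is already measured aboard the station.
Leg 4: 201.9 days is already measured aboard the station.
Total: 138.4 + 138.4 + 343.3 + 201.9 days.

τ = 822 days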